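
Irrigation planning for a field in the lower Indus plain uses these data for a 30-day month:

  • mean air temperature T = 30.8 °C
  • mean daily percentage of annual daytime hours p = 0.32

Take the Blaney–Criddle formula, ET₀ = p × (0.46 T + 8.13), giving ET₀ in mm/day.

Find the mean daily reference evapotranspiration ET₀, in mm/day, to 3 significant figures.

7.14 mm/day

ET₀ = 0.32 × (0.46 × 30.8 + 8.13) = 0.32 × 22.298 = 7.1354 mm/d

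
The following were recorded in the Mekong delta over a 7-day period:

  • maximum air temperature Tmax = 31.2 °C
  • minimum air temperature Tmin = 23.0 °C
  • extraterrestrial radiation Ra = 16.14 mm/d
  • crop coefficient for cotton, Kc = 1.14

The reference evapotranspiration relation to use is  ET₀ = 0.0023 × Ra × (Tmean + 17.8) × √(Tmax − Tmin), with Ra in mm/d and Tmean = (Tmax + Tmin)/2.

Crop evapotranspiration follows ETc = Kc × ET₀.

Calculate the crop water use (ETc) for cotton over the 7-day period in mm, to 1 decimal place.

Tmean = (31.2 + 23.0)/2 = 27.10 °C
ET₀ = 0.0023 × 16.14 × (27.10 + 17.8) × √8.2 = 0.0023 × 16.14 × 44.90 × 2.8636 = 4.7730 mm/d
ETc = Kc × ET₀ = 1.14 × 4.7730 = 5.4412 mm/d
Over 7 days: 5.4412 × 7 = 38.088 mm

38.1 mm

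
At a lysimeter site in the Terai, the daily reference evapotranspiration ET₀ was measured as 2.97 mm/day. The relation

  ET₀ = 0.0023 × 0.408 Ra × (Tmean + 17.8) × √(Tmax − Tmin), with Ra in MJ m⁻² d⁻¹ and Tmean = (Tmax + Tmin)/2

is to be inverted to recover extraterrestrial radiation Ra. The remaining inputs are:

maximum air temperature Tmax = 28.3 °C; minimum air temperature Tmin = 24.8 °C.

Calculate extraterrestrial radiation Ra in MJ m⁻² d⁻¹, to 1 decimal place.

Tmean = (28.3+24.8)/2 = 26.55 °C; ΔT = 3.5
Ra = ET₀ / [0.0023 × 0.408 × (Tmean+17.8) × √ΔT]
   = 2.97 / (0.0023 × 0.408 × 44.35 × 1.8708) = 38.146 MJ m⁻² d⁻¹

38.1 MJ m⁻² d⁻¹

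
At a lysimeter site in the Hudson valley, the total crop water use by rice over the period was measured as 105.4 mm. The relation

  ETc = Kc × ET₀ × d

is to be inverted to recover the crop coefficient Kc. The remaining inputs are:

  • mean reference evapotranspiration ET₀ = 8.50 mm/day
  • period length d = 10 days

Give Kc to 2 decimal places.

ETc = Kc × ET₀ × d  ⇒  Kc = ETc / (ET₀ × d)
Kc = 105.4 / (8.50 × 10) = 105.4 / 85.00 = 1.2400

1.24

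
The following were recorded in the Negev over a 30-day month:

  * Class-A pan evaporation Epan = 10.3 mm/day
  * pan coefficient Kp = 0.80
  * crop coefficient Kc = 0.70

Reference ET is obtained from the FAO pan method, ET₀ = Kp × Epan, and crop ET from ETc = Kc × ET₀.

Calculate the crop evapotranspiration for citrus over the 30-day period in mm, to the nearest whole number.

173 mm

ET₀ = 0.80 × 10.3 = 8.2400 mm/d
ETc = Kc × ET₀ = 0.70 × 8.2400 = 5.7680 mm/d
Over 30 days: 5.7680 × 30 = 173.040 mm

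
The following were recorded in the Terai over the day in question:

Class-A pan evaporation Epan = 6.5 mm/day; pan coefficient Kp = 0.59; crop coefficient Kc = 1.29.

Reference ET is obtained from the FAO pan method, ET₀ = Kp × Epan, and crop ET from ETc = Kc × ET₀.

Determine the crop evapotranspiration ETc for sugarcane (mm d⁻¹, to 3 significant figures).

ET₀ = 0.59 × 6.5 = 3.8350 mm/d
ETc = Kc × ET₀ = 1.29 × 3.8350 = 4.9472 mm/d

4.95 mm d⁻¹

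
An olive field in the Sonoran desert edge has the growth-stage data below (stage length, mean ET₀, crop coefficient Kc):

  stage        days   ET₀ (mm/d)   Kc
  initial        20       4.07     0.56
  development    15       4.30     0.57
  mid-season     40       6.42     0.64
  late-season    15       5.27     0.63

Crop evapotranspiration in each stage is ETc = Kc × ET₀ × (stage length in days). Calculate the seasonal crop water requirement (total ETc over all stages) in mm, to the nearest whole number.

297 mm

initial: 0.56 × 4.07 × 20 = 45.58 mm
development: 0.57 × 4.30 × 15 = 36.77 mm
mid-season: 0.64 × 6.42 × 40 = 164.35 mm
late-season: 0.63 × 5.27 × 15 = 49.80 mm
Seasonal total = 296.50 mm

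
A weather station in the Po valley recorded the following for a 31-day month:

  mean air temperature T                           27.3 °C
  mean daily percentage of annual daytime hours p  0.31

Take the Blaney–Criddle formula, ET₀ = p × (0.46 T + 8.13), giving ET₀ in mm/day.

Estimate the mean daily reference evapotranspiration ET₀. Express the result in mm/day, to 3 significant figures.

6.41 mm/day

ET₀ = 0.31 × (0.46 × 27.3 + 8.13) = 0.31 × 20.688 = 6.4133 mm/d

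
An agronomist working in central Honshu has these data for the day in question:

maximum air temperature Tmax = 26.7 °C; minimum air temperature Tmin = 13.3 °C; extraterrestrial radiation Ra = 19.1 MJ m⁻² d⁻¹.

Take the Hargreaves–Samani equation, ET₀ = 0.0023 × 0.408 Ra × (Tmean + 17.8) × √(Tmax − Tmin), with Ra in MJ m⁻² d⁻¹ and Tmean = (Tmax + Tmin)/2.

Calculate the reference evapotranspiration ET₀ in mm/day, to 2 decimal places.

2.48 mm/day

Tmean = (26.7 + 13.3)/2 = 20.00 °C
0.408 Ra = 0.408 × 19.1 = 7.7928 mm/d equivalent
ET₀ = 0.0023 × 7.7928 × (20.00 + 17.8) × √13.4 = 0.0023 × 7.7928 × 37.80 × 3.6606 = 2.4801 mm/d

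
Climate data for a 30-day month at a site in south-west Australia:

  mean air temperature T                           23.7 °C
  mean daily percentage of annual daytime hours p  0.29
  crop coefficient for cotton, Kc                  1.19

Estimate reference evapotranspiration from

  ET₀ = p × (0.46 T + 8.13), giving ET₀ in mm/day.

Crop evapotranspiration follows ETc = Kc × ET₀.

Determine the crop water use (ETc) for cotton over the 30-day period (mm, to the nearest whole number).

ET₀ = 0.29 × (0.46 × 23.7 + 8.13) = 0.29 × 19.032 = 5.5193 mm/d
ETc = Kc × ET₀ = 1.19 × 5.5193 = 6.5680 mm/d
Over 30 days: 6.5680 × 30 = 197.040 mm

197 mm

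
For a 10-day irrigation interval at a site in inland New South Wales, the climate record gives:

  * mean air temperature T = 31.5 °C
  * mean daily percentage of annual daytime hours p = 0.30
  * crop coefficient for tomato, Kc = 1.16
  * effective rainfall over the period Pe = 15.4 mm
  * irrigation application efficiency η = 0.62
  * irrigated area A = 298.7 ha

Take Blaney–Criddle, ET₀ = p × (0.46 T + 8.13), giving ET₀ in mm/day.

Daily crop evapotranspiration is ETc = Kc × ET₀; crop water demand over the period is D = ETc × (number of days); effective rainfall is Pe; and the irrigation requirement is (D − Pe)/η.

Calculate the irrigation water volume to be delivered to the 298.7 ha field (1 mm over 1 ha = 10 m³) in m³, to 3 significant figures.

305000 m³

ET₀ = 0.30 × (0.46 × 31.5 + 8.13) = 0.30 × 22.620 = 6.7860 mm/d
ETc = Kc × ET₀ = 1.16 × 6.7860 = 7.8718 mm/d
Crop demand D = ETc × 10 d = 7.8718 × 10 = 78.718 mm
D − Pe = 78.718 − 15.4 = 63.318 mm
Gross irrigation = 63.318 / 0.62 = 102.126 mm
Volume = 102.126 mm × 298.7 ha × 10 = 305050.4 m³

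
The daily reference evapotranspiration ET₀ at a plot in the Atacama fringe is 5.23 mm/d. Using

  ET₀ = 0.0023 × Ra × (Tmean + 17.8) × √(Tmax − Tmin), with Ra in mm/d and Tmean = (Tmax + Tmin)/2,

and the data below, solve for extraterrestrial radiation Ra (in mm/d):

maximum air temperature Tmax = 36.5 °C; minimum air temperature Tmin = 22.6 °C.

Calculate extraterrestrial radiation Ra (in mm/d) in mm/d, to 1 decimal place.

Tmean = 29.55 °C; √ΔT = 3.7283
Ra = ET₀ / [0.0023 × (Tmean+17.8) × √ΔT] = 5.23 / (0.0023 × 47.35 × 3.7283) = 12.881 mm/d

12.9 mm/d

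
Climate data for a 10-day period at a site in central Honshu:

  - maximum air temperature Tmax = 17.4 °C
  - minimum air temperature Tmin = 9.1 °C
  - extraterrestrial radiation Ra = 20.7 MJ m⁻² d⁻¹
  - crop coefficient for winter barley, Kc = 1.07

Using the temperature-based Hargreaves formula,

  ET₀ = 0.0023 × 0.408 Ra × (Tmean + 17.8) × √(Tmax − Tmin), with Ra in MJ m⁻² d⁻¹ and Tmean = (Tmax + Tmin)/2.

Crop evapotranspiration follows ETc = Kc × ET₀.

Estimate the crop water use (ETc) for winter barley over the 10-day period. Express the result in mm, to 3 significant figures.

Tmean = (17.4 + 9.1)/2 = 13.25 °C
0.408 Ra = 0.408 × 20.7 = 8.4456 mm/d equivalent
ET₀ = 0.0023 × 8.4456 × (13.25 + 17.8) × √8.3 = 0.0023 × 8.4456 × 31.05 × 2.8810 = 1.7377 mm/d
ETc = Kc × ET₀ = 1.07 × 1.7377 = 1.8593 mm/d
Over 10 days: 1.8593 × 10 = 18.593 mm

18.6 mm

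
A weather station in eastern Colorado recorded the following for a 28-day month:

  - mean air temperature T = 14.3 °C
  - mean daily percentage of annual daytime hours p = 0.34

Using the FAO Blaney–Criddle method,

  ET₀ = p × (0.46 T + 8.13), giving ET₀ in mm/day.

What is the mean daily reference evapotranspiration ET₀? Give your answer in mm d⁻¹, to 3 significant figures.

5.00 mm d⁻¹

ET₀ = 0.34 × (0.46 × 14.3 + 8.13) = 0.34 × 14.708 = 5.0007 mm/d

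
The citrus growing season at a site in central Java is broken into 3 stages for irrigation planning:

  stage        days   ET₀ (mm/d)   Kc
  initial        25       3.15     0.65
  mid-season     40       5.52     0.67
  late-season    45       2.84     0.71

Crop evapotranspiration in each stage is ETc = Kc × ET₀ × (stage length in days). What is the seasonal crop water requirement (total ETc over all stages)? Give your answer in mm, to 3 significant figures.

290 mm

initial: 0.65 × 3.15 × 25 = 51.19 mm
mid-season: 0.67 × 5.52 × 40 = 147.94 mm
late-season: 0.71 × 2.84 × 45 = 90.74 mm
Seasonal total = 289.87 mm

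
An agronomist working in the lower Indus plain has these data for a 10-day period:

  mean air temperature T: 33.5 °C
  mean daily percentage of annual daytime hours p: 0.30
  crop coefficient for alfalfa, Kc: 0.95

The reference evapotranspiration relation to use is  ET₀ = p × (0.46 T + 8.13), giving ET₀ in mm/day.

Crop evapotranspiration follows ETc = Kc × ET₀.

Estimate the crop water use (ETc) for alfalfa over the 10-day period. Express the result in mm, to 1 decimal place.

ET₀ = 0.30 × (0.46 × 33.5 + 8.13) = 0.30 × 23.540 = 7.0620 mm/d
ETc = Kc × ET₀ = 0.95 × 7.0620 = 6.7089 mm/d
Over 10 days: 6.7089 × 10 = 67.089 mm

67.1 mm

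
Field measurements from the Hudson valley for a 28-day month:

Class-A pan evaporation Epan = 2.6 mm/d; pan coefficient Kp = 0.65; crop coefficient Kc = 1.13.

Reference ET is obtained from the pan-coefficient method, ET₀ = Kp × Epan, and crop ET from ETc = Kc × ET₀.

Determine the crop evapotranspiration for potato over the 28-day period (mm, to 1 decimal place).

ET₀ = 0.65 × 2.6 = 1.6900 mm/d
ETc = Kc × ET₀ = 1.13 × 1.6900 = 1.9097 mm/d
Over 28 days: 1.9097 × 28 = 53.472 mm

53.5 mm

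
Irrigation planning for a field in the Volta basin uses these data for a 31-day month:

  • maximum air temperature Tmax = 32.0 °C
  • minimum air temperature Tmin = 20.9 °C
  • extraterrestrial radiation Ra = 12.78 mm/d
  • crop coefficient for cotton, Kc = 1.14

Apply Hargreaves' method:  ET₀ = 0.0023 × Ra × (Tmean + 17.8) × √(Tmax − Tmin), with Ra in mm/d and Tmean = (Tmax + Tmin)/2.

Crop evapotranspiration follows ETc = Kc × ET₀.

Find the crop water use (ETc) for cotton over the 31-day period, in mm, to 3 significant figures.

Tmean = (32.0 + 20.9)/2 = 26.45 °C
ET₀ = 0.0023 × 12.78 × (26.45 + 17.8) × √11.1 = 0.0023 × 12.78 × 44.25 × 3.3317 = 4.3335 mm/d
ETc = Kc × ET₀ = 1.14 × 4.3335 = 4.9402 mm/d
Over 31 days: 4.9402 × 31 = 153.146 mm

153 mm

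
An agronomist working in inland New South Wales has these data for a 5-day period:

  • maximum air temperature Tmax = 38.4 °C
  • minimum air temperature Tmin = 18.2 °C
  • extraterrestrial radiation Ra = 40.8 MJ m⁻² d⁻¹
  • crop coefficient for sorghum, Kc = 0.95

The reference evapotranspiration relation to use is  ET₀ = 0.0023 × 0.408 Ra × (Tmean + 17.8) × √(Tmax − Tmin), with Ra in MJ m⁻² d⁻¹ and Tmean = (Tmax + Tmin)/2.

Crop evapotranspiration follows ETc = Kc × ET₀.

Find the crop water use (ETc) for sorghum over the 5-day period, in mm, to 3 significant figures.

Tmean = (38.4 + 18.2)/2 = 28.30 °C
0.408 Ra = 0.408 × 40.8 = 16.6464 mm/d equivalent
ET₀ = 0.0023 × 16.6464 × (28.30 + 17.8) × √20.2 = 0.0023 × 16.6464 × 46.10 × 4.4944 = 7.9327 mm/d
ETc = Kc × ET₀ = 0.95 × 7.9327 = 7.5361 mm/d
Over 5 days: 7.5361 × 5 = 37.681 mm

37.7 mm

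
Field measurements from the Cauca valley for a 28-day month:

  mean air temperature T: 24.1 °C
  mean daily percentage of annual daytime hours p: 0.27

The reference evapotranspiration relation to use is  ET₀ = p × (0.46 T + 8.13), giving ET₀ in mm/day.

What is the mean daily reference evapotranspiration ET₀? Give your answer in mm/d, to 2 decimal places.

5.19 mm/d

ET₀ = 0.27 × (0.46 × 24.1 + 8.13) = 0.27 × 19.216 = 5.1883 mm/d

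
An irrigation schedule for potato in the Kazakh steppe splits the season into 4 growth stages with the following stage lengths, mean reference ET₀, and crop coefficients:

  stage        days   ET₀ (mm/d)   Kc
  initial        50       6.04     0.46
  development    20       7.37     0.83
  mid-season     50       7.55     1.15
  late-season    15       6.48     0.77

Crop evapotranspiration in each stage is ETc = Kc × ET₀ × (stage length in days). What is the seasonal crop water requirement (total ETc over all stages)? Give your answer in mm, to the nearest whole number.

initial: 0.46 × 6.04 × 50 = 138.92 mm
development: 0.83 × 7.37 × 20 = 122.34 mm
mid-season: 1.15 × 7.55 × 50 = 434.13 mm
late-season: 0.77 × 6.48 × 15 = 74.84 mm
Seasonal total = 770.23 mm

770 mm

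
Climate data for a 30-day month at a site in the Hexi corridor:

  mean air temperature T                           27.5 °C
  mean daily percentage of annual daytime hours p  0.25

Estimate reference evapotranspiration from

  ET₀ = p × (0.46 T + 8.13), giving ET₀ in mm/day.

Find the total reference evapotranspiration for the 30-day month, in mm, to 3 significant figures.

ET₀ = 0.25 × (0.46 × 27.5 + 8.13) = 0.25 × 20.780 = 5.1950 mm/d
Monthly total = 5.1950 × 30 = 155.850 mm

156 mm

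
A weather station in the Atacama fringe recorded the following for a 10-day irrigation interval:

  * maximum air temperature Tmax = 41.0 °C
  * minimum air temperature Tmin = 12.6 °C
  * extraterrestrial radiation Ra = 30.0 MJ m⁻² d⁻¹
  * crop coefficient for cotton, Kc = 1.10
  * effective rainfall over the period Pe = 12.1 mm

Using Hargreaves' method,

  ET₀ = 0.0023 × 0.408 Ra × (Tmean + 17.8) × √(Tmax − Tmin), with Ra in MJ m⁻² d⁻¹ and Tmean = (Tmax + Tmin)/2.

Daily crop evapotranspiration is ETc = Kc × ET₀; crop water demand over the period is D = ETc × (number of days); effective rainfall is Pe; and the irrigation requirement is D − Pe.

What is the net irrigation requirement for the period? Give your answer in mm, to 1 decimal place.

Tmean = (41.0 + 12.6)/2 = 26.80 °C
0.408 Ra = 0.408 × 30.0 = 12.2400 mm/d equivalent
ET₀ = 0.0023 × 12.2400 × (26.80 + 17.8) × √28.4 = 0.0023 × 12.2400 × 44.60 × 5.3292 = 6.6912 mm/d
ETc = Kc × ET₀ = 1.10 × 6.6912 = 7.3603 mm/d
Crop demand D = ETc × 10 d = 7.3603 × 10 = 73.603 mm
D − Pe = 73.603 − 12.1 = 61.503 mm

61.5 mm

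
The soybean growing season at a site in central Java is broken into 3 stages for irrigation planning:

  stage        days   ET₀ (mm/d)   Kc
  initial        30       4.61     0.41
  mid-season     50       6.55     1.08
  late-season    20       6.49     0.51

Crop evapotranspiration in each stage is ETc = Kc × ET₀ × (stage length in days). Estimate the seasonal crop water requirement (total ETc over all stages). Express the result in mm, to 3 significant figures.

477 mm

initial: 0.41 × 4.61 × 30 = 56.70 mm
mid-season: 1.08 × 6.55 × 50 = 353.70 mm
late-season: 0.51 × 6.49 × 20 = 66.20 mm
Seasonal total = 476.60 mm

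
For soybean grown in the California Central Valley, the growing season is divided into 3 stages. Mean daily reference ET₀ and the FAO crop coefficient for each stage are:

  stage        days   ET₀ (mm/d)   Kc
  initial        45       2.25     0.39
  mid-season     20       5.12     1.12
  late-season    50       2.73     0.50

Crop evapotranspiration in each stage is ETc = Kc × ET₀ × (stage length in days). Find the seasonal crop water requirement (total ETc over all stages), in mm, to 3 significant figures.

222 mm

initial: 0.39 × 2.25 × 45 = 39.49 mm
mid-season: 1.12 × 5.12 × 20 = 114.69 mm
late-season: 0.50 × 2.73 × 50 = 68.25 mm
Seasonal total = 222.43 mm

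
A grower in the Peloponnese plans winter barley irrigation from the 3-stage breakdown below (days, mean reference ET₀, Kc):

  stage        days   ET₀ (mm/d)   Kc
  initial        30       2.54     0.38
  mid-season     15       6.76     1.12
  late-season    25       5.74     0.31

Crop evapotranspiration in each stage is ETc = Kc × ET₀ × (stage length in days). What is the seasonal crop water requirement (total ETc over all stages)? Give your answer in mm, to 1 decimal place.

initial: 0.38 × 2.54 × 30 = 28.96 mm
mid-season: 1.12 × 6.76 × 15 = 113.57 mm
late-season: 0.31 × 5.74 × 25 = 44.49 mm
Seasonal total = 187.02 mm

187.0 mm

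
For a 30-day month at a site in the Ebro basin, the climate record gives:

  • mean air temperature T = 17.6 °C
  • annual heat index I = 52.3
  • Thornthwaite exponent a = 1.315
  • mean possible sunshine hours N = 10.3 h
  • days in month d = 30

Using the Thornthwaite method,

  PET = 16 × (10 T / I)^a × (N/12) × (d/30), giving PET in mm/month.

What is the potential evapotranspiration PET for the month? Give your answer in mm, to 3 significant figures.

67.7 mm

10T/I = 10 × 17.6 / 52.3 = 3.3652
(10T/I)^a = 3.3652^1.315 = 4.9320
Uncorrected PET = 16 × 4.9320 = 78.912 mm
Correction = (N/12)(d/30) = (10.3/12)(30/30) = 0.8583
PET = 78.912 × 0.8583 = 67.730 mm/month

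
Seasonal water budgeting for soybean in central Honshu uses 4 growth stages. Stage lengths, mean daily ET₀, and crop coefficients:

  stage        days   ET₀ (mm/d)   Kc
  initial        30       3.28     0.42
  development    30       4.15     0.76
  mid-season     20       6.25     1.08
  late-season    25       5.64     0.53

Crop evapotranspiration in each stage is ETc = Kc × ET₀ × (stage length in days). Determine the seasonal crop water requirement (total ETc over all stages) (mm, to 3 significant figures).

346 mm

initial: 0.42 × 3.28 × 30 = 41.33 mm
development: 0.76 × 4.15 × 30 = 94.62 mm
mid-season: 1.08 × 6.25 × 20 = 135.00 mm
late-season: 0.53 × 5.64 × 25 = 74.73 mm
Seasonal total = 345.68 mm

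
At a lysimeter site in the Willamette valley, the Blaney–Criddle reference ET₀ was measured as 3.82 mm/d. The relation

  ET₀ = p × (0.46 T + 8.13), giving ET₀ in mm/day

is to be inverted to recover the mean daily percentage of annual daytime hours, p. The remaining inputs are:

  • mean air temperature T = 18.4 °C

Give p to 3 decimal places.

p = ET₀ / (0.46 T + 8.13) = 3.82 / (0.46 × 18.4 + 8.13) = 3.82 / 16.594 = 0.2302

0.230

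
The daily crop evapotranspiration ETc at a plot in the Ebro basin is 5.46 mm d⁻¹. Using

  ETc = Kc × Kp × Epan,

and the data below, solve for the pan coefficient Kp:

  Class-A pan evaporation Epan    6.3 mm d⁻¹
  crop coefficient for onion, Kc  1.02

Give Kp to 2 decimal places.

0.85

ETc = Kc × Kp × Epan  ⇒  Kp = ETc / (Kc × Epan)
Kp = 5.46 / (1.02 × 6.3) = 5.46 / 6.426 = 0.8497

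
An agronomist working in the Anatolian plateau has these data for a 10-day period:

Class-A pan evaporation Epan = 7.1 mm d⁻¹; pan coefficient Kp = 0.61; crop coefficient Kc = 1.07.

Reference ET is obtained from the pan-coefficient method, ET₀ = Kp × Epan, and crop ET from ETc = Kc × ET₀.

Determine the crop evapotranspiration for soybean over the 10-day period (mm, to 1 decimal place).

ET₀ = 0.61 × 7.1 = 4.3310 mm/d
ETc = Kc × ET₀ = 1.07 × 4.3310 = 4.6342 mm/d
Over 10 days: 4.6342 × 10 = 46.342 mm

46.3 mm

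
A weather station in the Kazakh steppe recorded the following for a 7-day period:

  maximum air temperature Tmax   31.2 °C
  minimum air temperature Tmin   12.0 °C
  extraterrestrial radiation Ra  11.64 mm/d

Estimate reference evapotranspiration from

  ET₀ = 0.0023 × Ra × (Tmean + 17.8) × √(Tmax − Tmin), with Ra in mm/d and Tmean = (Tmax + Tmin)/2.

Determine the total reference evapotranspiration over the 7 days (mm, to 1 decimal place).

Tmean = (31.2 + 12.0)/2 = 21.60 °C
ET₀ = 0.0023 × 11.64 × (21.60 + 17.8) × √19.2 = 0.0023 × 11.64 × 39.40 × 4.3818 = 4.6220 mm/d
Over 7 days: 4.6220 × 7 = 32.354 mm

32.4 mm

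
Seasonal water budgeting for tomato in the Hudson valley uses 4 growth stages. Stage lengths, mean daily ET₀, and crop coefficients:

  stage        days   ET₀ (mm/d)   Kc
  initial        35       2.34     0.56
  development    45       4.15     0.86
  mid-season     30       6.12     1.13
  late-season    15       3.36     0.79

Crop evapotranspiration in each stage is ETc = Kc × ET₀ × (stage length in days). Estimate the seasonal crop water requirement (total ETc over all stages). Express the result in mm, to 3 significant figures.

initial: 0.56 × 2.34 × 35 = 45.86 mm
development: 0.86 × 4.15 × 45 = 160.61 mm
mid-season: 1.13 × 6.12 × 30 = 207.47 mm
late-season: 0.79 × 3.36 × 15 = 39.82 mm
Seasonal total = 453.76 mm

454 mm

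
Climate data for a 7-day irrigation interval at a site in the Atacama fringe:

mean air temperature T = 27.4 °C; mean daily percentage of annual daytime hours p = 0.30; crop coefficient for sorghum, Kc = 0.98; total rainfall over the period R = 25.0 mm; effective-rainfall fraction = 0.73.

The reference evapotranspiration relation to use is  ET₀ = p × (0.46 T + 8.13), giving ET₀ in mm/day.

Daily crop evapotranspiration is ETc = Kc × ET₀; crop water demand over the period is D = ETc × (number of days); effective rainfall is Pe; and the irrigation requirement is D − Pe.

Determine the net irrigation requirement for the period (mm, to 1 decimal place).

24.4 mm

ET₀ = 0.30 × (0.46 × 27.4 + 8.13) = 0.30 × 20.734 = 6.2202 mm/d
ETc = Kc × ET₀ = 0.98 × 6.2202 = 6.0958 mm/d
Crop demand D = ETc × 7 d = 6.0958 × 7 = 42.671 mm
Pe = 0.73 × 25.0 = 18.250 mm
D − Pe = 42.671 − 18.250 = 24.421 mm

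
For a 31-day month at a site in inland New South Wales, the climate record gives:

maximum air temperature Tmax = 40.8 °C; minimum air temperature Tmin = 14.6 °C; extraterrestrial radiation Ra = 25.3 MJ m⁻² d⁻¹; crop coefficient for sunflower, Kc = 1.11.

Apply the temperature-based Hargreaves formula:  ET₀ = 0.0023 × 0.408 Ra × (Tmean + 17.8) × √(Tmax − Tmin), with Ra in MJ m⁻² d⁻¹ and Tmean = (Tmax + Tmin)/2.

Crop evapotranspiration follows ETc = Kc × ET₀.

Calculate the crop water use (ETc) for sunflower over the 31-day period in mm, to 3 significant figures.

190 mm

Tmean = (40.8 + 14.6)/2 = 27.70 °C
0.408 Ra = 0.408 × 25.3 = 10.3224 mm/d equivalent
ET₀ = 0.0023 × 10.3224 × (27.70 + 17.8) × √26.2 = 0.0023 × 10.3224 × 45.50 × 5.1186 = 5.5293 mm/d
ETc = Kc × ET₀ = 1.11 × 5.5293 = 6.1375 mm/d
Over 31 days: 6.1375 × 31 = 190.263 mm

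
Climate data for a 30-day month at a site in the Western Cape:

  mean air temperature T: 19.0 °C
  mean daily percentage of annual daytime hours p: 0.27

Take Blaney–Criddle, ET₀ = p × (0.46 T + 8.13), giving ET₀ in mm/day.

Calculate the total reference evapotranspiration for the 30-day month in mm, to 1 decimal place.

136.6 mm

ET₀ = 0.27 × (0.46 × 19.0 + 8.13) = 0.27 × 16.870 = 4.5549 mm/d
Monthly total = 4.5549 × 30 = 136.647 mm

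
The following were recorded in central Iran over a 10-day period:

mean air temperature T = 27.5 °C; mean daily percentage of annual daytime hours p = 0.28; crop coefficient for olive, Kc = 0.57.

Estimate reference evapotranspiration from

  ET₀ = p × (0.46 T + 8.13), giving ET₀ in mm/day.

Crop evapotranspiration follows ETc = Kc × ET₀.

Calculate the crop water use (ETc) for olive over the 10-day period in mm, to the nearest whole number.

33 mm

ET₀ = 0.28 × (0.46 × 27.5 + 8.13) = 0.28 × 20.780 = 5.8184 mm/d
ETc = Kc × ET₀ = 0.57 × 5.8184 = 3.3165 mm/d
Over 10 days: 3.3165 × 10 = 33.165 mm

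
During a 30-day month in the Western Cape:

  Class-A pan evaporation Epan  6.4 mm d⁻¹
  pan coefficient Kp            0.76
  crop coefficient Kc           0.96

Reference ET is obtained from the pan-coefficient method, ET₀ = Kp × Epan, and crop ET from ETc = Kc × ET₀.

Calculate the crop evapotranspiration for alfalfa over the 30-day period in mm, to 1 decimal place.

140.1 mm

ET₀ = 0.76 × 6.4 = 4.8640 mm/d
ETc = Kc × ET₀ = 0.96 × 4.8640 = 4.6694 mm/d
Over 30 days: 4.6694 × 30 = 140.082 mm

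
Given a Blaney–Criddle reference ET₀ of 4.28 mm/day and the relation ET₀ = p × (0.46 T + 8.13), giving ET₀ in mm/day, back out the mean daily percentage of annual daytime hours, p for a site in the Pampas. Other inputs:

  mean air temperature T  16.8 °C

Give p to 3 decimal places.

p = ET₀ / (0.46 T + 8.13) = 4.28 / (0.46 × 16.8 + 8.13) = 4.28 / 15.858 = 0.2699

0.270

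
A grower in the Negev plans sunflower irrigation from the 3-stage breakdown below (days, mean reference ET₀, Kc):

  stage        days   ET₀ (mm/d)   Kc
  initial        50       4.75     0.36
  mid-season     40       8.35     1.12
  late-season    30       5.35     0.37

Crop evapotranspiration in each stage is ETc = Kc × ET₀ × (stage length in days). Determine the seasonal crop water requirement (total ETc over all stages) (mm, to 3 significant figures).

initial: 0.36 × 4.75 × 50 = 85.50 mm
mid-season: 1.12 × 8.35 × 40 = 374.08 mm
late-season: 0.37 × 5.35 × 30 = 59.39 mm
Seasonal total = 518.97 mm

519 mm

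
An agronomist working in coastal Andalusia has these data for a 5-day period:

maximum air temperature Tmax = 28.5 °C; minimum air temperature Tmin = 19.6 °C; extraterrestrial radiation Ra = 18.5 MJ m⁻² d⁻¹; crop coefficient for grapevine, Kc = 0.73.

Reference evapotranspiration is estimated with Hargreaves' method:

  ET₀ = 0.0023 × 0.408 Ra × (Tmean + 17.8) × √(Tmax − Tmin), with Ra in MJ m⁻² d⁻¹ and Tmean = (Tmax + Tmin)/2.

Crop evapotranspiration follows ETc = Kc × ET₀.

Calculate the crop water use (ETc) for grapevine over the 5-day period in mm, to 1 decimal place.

Tmean = (28.5 + 19.6)/2 = 24.05 °C
0.408 Ra = 0.408 × 18.5 = 7.5480 mm/d equivalent
ET₀ = 0.0023 × 7.5480 × (24.05 + 17.8) × √8.9 = 0.0023 × 7.5480 × 41.85 × 2.9833 = 2.1675 mm/d
ETc = Kc × ET₀ = 0.73 × 2.1675 = 1.5823 mm/d
Over 5 days: 1.5823 × 5 = 7.912 mm

7.9 mm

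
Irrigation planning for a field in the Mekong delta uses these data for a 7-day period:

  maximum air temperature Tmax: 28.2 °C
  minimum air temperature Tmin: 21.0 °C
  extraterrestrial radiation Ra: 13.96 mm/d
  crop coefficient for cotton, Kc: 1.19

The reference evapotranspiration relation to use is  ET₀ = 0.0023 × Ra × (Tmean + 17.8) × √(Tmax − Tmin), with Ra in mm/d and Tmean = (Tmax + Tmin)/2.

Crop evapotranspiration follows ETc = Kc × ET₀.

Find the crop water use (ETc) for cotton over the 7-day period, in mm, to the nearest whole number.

30 mm

Tmean = (28.2 + 21.0)/2 = 24.60 °C
ET₀ = 0.0023 × 13.96 × (24.60 + 17.8) × √7.2 = 0.0023 × 13.96 × 42.40 × 2.6833 = 3.6530 mm/d
ETc = Kc × ET₀ = 1.19 × 3.6530 = 4.3471 mm/d
Over 7 days: 4.3471 × 7 = 30.430 mm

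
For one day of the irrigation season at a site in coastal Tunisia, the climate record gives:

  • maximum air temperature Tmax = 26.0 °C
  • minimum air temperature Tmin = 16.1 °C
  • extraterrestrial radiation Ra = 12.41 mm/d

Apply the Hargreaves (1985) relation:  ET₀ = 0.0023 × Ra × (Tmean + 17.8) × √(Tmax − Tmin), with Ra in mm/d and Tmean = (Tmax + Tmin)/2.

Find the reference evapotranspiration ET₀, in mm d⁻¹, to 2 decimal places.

Tmean = (26.0 + 16.1)/2 = 21.05 °C
ET₀ = 0.0023 × 12.41 × (21.05 + 17.8) × √9.9 = 0.0023 × 12.41 × 38.85 × 3.1464 = 3.4890 mm/d

3.49 mm d⁻¹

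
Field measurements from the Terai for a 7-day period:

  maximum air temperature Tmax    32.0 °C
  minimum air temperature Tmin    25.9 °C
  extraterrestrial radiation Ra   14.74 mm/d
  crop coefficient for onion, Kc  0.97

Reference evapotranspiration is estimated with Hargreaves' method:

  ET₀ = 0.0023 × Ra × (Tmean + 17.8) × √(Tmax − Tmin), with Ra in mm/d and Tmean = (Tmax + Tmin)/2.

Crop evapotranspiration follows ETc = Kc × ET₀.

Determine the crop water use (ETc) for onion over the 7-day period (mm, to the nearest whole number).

Tmean = (32.0 + 25.9)/2 = 28.95 °C
ET₀ = 0.0023 × 14.74 × (28.95 + 17.8) × √6.1 = 0.0023 × 14.74 × 46.75 × 2.4698 = 3.9144 mm/d
ETc = Kc × ET₀ = 0.97 × 3.9144 = 3.7970 mm/d
Over 7 days: 3.7970 × 7 = 26.579 mm

27 mm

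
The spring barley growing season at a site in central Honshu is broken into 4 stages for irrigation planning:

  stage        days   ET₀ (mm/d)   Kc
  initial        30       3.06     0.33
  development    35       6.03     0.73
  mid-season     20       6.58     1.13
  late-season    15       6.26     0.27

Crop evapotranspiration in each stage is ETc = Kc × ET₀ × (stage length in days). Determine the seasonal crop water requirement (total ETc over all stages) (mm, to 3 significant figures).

initial: 0.33 × 3.06 × 30 = 30.29 mm
development: 0.73 × 6.03 × 35 = 154.07 mm
mid-season: 1.13 × 6.58 × 20 = 148.71 mm
late-season: 0.27 × 6.26 × 15 = 25.35 mm
Seasonal total = 358.42 mm

358 mm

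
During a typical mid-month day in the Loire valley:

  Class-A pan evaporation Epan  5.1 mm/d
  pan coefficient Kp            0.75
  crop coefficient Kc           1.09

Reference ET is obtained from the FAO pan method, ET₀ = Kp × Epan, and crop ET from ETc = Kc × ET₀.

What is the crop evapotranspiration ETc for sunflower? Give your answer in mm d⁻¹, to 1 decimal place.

ET₀ = 0.75 × 5.1 = 3.8250 mm/d
ETc = Kc × ET₀ = 1.09 × 3.8250 = 4.1693 mm/d

4.2 mm d⁻¹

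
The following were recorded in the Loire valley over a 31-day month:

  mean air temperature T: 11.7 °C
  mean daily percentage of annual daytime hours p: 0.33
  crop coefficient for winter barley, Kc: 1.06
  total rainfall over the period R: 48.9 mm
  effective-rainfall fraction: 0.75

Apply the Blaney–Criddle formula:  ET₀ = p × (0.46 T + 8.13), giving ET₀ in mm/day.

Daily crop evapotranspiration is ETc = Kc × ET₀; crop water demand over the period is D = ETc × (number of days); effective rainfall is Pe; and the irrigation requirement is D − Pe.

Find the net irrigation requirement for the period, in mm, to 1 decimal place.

109.8 mm

ET₀ = 0.33 × (0.46 × 11.7 + 8.13) = 0.33 × 13.512 = 4.4590 mm/d
ETc = Kc × ET₀ = 1.06 × 4.4590 = 4.7265 mm/d
Crop demand D = ETc × 31 d = 4.7265 × 31 = 146.522 mm
Pe = 0.75 × 48.9 = 36.675 mm
D − Pe = 146.522 − 36.675 = 109.847 mm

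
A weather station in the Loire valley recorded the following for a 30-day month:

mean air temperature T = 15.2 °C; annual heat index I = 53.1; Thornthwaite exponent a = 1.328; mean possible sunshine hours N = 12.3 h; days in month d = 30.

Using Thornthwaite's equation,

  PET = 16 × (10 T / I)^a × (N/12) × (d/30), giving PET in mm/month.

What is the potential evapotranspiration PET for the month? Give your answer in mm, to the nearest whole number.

10T/I = 10 × 15.2 / 53.1 = 2.8625
(10T/I)^a = 2.8625^1.328 = 4.0416
Uncorrected PET = 16 × 4.0416 = 64.666 mm
Correction = (N/12)(d/30) = (12.3/12)(30/30) = 1.0250
PET = 64.666 × 1.0250 = 66.283 mm/month

66 mm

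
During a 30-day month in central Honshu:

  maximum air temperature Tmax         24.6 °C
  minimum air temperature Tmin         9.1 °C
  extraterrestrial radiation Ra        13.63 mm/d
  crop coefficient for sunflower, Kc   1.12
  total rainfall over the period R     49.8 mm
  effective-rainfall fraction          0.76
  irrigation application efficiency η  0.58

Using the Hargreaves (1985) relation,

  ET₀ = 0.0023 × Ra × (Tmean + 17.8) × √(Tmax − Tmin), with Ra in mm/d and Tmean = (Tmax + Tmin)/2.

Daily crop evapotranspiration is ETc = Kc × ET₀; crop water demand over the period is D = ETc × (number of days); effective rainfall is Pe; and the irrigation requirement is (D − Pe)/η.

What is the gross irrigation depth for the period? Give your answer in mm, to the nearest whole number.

182 mm

Tmean = (24.6 + 9.1)/2 = 16.85 °C
ET₀ = 0.0023 × 13.63 × (16.85 + 17.8) × √15.5 = 0.0023 × 13.63 × 34.65 × 3.9370 = 4.2765 mm/d
ETc = Kc × ET₀ = 1.12 × 4.2765 = 4.7897 mm/d
Crop demand D = ETc × 30 d = 4.7897 × 30 = 143.691 mm
Pe = 0.76 × 49.8 = 37.848 mm
D − Pe = 143.691 − 37.848 = 105.843 mm
Gross irrigation = 105.843 / 0.58 = 182.488 mm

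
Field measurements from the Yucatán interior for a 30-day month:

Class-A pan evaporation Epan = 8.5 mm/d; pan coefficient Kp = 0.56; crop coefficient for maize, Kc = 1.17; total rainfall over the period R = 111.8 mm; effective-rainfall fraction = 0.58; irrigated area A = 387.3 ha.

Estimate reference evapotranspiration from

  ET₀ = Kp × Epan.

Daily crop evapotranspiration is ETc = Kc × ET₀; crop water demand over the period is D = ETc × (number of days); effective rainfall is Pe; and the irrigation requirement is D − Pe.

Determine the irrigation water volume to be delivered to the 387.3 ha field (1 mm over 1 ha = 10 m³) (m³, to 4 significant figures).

ET₀ = 0.56 × 8.5 = 4.7600 mm/d
ETc = Kc × ET₀ = 1.17 × 4.7600 = 5.5692 mm/d
Crop demand D = ETc × 30 d = 5.5692 × 30 = 167.076 mm
Pe = 0.58 × 111.8 = 64.844 mm
D − Pe = 167.076 − 64.844 = 102.232 mm
Volume = 102.232 mm × 387.3 ha × 10 = 395944.5 m³

395900 m³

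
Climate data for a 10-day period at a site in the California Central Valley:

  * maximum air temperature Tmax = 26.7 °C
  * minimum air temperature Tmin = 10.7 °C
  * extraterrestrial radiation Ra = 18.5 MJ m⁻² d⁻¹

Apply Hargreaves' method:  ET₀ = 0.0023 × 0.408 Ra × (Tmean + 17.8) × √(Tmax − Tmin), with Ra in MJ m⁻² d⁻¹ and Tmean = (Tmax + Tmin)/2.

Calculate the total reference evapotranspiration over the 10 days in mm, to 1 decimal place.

Tmean = (26.7 + 10.7)/2 = 18.70 °C
0.408 Ra = 0.408 × 18.5 = 7.5480 mm/d equivalent
ET₀ = 0.0023 × 7.5480 × (18.70 + 17.8) × √16.0 = 0.0023 × 7.5480 × 36.50 × 4.0000 = 2.5346 mm/d
Over 10 days: 2.5346 × 10 = 25.346 mm

25.3 mm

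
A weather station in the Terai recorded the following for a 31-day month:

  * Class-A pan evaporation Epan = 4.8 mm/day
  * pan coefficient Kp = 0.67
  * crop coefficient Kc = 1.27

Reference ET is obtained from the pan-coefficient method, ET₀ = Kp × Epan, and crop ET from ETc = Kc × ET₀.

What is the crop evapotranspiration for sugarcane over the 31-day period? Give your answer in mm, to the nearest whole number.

127 mm

ET₀ = 0.67 × 4.8 = 3.2160 mm/d
ETc = Kc × ET₀ = 1.27 × 3.2160 = 4.0843 mm/d
Over 31 days: 4.0843 × 31 = 126.613 mm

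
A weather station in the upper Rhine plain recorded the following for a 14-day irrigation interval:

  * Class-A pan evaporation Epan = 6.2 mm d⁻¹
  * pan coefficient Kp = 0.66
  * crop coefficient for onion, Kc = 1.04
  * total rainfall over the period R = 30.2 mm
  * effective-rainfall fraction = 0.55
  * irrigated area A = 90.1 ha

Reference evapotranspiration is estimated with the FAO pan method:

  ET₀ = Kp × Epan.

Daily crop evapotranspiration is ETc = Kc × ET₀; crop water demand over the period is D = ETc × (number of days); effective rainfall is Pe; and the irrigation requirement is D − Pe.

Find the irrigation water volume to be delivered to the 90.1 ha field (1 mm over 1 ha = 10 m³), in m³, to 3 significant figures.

38700 m³

ET₀ = 0.66 × 6.2 = 4.0920 mm/d
ETc = Kc × ET₀ = 1.04 × 4.0920 = 4.2557 mm/d
Crop demand D = ETc × 14 d = 4.2557 × 14 = 59.580 mm
Pe = 0.55 × 30.2 = 16.610 mm
D − Pe = 59.580 − 16.610 = 42.970 mm
Volume = 42.970 mm × 90.1 ha × 10 = 38716.0 m³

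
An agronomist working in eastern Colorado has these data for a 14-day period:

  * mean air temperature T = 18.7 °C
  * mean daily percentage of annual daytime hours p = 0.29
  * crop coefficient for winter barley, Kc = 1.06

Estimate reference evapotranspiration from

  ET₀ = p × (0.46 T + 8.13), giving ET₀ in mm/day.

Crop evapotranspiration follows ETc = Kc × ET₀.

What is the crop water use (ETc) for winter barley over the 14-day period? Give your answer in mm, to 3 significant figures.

72.0 mm

ET₀ = 0.29 × (0.46 × 18.7 + 8.13) = 0.29 × 16.732 = 4.8523 mm/d
ETc = Kc × ET₀ = 1.06 × 4.8523 = 5.1434 mm/d
Over 14 days: 5.1434 × 14 = 72.008 mm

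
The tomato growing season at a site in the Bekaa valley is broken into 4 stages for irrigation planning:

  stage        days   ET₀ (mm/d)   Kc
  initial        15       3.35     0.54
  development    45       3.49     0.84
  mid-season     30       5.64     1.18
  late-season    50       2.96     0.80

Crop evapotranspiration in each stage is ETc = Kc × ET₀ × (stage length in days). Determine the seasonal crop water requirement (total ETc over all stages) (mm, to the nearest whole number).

initial: 0.54 × 3.35 × 15 = 27.14 mm
development: 0.84 × 3.49 × 45 = 131.92 mm
mid-season: 1.18 × 5.64 × 30 = 199.66 mm
late-season: 0.80 × 2.96 × 50 = 118.40 mm
Seasonal total = 477.12 mm

477 mm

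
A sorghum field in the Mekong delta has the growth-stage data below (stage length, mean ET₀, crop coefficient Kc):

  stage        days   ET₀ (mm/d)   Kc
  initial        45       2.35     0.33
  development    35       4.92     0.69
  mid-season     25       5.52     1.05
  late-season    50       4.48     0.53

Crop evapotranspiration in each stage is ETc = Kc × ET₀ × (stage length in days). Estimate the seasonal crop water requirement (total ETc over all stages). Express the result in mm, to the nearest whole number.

417 mm

initial: 0.33 × 2.35 × 45 = 34.90 mm
development: 0.69 × 4.92 × 35 = 118.82 mm
mid-season: 1.05 × 5.52 × 25 = 144.90 mm
late-season: 0.53 × 4.48 × 50 = 118.72 mm
Seasonal total = 417.34 mm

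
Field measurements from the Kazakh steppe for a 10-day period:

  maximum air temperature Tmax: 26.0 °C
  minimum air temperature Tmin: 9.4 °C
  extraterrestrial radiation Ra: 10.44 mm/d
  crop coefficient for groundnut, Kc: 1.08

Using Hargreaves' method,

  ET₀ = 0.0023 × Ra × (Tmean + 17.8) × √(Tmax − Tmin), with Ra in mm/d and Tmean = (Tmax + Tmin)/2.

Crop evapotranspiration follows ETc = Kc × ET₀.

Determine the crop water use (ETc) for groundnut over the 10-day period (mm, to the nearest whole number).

38 mm

Tmean = (26.0 + 9.4)/2 = 17.70 °C
ET₀ = 0.0023 × 10.44 × (17.70 + 17.8) × √16.6 = 0.0023 × 10.44 × 35.50 × 4.0743 = 3.4730 mm/d
ETc = Kc × ET₀ = 1.08 × 3.4730 = 3.7508 mm/d
Over 10 days: 3.7508 × 10 = 37.508 mm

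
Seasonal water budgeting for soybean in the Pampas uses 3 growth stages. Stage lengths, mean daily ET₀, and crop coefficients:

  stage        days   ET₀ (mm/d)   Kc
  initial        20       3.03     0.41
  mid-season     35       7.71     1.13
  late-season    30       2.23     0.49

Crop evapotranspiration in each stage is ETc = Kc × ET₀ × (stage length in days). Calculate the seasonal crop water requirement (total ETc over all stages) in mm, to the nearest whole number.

363 mm

initial: 0.41 × 3.03 × 20 = 24.85 mm
mid-season: 1.13 × 7.71 × 35 = 304.93 mm
late-season: 0.49 × 2.23 × 30 = 32.78 mm
Seasonal total = 362.56 mm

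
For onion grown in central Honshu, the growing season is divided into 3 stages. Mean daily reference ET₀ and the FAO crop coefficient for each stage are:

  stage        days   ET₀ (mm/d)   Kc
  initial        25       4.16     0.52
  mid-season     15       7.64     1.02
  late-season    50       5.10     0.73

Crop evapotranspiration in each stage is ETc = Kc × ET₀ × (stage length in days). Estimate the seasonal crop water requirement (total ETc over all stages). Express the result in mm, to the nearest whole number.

initial: 0.52 × 4.16 × 25 = 54.08 mm
mid-season: 1.02 × 7.64 × 15 = 116.89 mm
late-season: 0.73 × 5.10 × 50 = 186.15 mm
Seasonal total = 357.12 mm

357 mm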